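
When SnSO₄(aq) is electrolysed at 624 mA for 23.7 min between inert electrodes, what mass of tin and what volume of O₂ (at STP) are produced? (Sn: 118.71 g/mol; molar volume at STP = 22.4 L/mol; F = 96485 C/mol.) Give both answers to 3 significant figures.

0.546 g Sn; 0.0515 L O₂

Q = 0.624 × 1422 = 887.3 C; n(e⁻) = 887.3 / 96485 = 0.009196 mol
Cathode: Sn²⁺ + 2e⁻ → Sn → n(Sn) = 0.009196/2 = 0.004598 mol → 0.546 g
Anode: 2H₂O → O₂ + 4H⁺ + 4e⁻ → n(O₂) = 0.009196/4 = 0.002299 mol → 0.0515 L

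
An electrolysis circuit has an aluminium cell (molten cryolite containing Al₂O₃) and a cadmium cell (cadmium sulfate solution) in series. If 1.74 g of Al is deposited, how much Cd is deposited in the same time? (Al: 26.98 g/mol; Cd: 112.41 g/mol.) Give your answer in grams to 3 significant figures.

n(Al) = 1.74 / 26.98 = 0.06449 mol
Al³⁺ + 3e⁻ → Al, so n(e⁻) = 3 × 0.06449 = 0.1935 mol
The cells are in series, so the same charge (and hence the same n(e⁻) = 0.1935 mol) passes through both.
Cd²⁺ + 2e⁻ → Cd, so n(Cd) = 0.1935 / 2 = 0.09675 mol
m(Cd) = 0.09675 × 112.41 = 10.9 g

10.9 g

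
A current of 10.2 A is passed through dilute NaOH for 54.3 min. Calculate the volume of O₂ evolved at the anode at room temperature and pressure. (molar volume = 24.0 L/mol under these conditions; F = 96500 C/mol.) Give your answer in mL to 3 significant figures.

Q = 10.2 A × 3258 s = 33230 C
Moles of electrons = 33230 / 96500 = 0.3444 mol
2H₂O → O₂ + 4H⁺ + 4e⁻, so n(O₂) = 0.3444 / 4 = 0.08610 mol
V = 0.08610 × 24.0 = 2.066 L
= 2070 mL

2070 mL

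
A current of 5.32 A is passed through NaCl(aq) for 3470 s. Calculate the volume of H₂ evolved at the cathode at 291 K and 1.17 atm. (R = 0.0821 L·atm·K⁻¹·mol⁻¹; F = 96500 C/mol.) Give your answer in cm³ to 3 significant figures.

1950 cm³

Q = 5.32 A × 3470 s = 18460 C
n(e⁻) = 18460 / 96500 = 0.1913 mol
2H⁺ + 2e⁻ → H₂, so n(H₂) = 0.1913 / 2 = 0.09565 mol
V = nRT/P = 0.09565 × 0.0821 × 291 / 1.17 = 1.953 L
= 1950 cm³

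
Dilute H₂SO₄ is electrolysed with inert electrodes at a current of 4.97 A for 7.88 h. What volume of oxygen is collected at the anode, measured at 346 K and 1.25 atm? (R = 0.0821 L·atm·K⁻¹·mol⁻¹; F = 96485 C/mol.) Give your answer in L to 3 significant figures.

Q = 4.97 A × 28368 s = 1.410×10^5 C
n(e⁻) = 1.410×10^5 / 96485 = 1.461 mol
2H₂O → O₂ + 4H⁺ + 4e⁻, so n(O₂) = 1.461 / 4 = 0.3653 mol
V = nRT/P = 0.3653 × 0.0821 × 346 / 1.25 = 8.302 L

8.30 L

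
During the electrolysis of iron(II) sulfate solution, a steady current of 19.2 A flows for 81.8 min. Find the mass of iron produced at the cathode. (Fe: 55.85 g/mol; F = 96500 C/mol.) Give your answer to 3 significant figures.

Charge passed = 19.2 × 4908 = 94230 C
n(e⁻) = Q/F = 94230/96500 = 0.9765 mol
Fe²⁺ + 2e⁻ → Fe, so n(Fe) = 0.9765 / 2 = 0.4883 mol
m = 0.4883 × 55.85 = 27.3 g

27.3 g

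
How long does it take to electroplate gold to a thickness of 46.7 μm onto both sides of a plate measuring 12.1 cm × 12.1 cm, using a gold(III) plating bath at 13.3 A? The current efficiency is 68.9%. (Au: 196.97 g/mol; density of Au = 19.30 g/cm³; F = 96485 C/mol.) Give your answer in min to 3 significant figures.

Plated area = 2 × 12.1 × 12.1 = 292.8 cm²
Volume = 292.8 × 46.7×10⁻⁴ cm = 1.367 cm³
m(Au) = 1.367 × 19.30 = 26.38 g
n(Au) = 26.38 / 196.97 = 0.1339 mol; n(e⁻) = 3 × 0.1339 = 0.4017 mol
Q = 0.4017 × 96485 / 0.689 = 56250 C
t = 56250 / 13.3 = 4229 s = 70.5 min

70.5 min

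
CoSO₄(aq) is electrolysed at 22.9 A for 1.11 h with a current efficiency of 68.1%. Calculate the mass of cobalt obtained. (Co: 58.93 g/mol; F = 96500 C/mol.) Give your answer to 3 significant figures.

Q = 22.9 × 3996 = 91510 C
n(e⁻) = 91510 / 96500 = 0.9483 mol
Co²⁺ + 2e⁻ → Co, so theoretical m(Co) = 0.4742 × 58.93 = 27.94 g
Actual mass = 68.1% × 27.94 = 19.0 g

19.0 g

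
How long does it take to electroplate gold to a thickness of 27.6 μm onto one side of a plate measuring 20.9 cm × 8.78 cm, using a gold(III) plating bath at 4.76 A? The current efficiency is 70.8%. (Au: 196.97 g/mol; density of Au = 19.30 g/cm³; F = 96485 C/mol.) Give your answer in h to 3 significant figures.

Plated area = 20.9 × 8.78 = 183.5 cm²
Volume = 183.5 × 27.6×10⁻⁴ cm = 0.5065 cm³
m(Au) = 0.5065 × 19.30 = 9.775 g
n(Au) = 9.775 / 196.97 = 0.04963 mol; n(e⁻) = 3 × 0.04963 = 0.1489 mol
Q = 0.1489 × 96485 / 0.708 = 20290 C
t = 20290 / 4.76 = 4263 s = 1.18 h

1.18 h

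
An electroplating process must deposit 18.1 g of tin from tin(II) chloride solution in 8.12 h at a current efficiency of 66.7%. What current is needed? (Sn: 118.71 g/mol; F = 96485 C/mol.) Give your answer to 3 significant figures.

1.51 A

n(Sn) = 18.1 / 118.71 = 0.1525 mol
Sn²⁺ + 2e⁻ → Sn, so n(e⁻) = 2 × 0.1525 = 0.3050 mol
Q = 0.3050 × 96485 / 0.667 = 44120 C
I = Q / t = 44120 / 29232 s = 1.51 A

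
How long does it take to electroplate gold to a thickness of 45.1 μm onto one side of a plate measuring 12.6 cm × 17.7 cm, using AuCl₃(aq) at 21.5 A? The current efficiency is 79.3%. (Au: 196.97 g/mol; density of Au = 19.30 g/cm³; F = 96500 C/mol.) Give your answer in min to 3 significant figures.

Plated area = 12.6 × 17.7 = 223.0 cm²
Volume = 223.0 × 45.1×10⁻⁴ cm = 1.006 cm³
m(Au) = 1.006 × 19.30 = 19.42 g
n(Au) = 19.42 / 196.97 = 0.09859 mol; n(e⁻) = 3 × 0.09859 = 0.2958 mol
Q = 0.2958 × 96500 / 0.793 = 36000 C
t = 36000 / 21.5 = 1674 s = 27.9 min

27.9 min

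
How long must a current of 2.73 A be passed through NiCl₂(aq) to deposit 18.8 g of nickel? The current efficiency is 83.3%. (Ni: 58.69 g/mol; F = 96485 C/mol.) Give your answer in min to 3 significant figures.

n(Ni) = 18.8 / 58.69 = 0.3203 mol
Ni²⁺ + 2e⁻ → Ni, so n(e⁻) = 2 × 0.3203 = 0.6406 mol
Q = 0.6406 × 96485 / 0.833 = 74200 C
t = Q / I = 74200 / 2.73 = 27180 s = 453 min

453 min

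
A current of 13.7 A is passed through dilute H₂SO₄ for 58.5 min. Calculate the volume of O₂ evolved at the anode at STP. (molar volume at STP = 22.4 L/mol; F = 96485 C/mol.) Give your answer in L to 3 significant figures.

2.79 L

Charge passed = 13.7 × 3510 = 48090 C
n(e⁻) = 48090 / 96485 = 0.4984 mol
2H₂O → O₂ + 4H⁺ + 4e⁻, so n(O₂) = 0.4984 / 4 = 0.1246 mol
V = 0.1246 × 22.4 = 2.791 L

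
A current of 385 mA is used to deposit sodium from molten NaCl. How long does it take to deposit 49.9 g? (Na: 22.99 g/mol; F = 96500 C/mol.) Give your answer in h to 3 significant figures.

151 h

n(Na) = 49.9 / 22.99 = 2.171 mol
Na⁺ + e⁻ → Na, so n(e⁻) = 2.171 mol
Q = 2.171 × 96500 = 2.095×10^5 C
t = Q / I = 2.095×10^5 / 0.385 = 5.442×10^5 s = 151 h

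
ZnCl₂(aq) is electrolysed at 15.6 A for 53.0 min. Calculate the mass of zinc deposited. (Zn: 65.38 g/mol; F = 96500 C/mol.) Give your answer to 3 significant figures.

16.8 g

Q = It = 15.6 × 3180 = 49610 C
Moles of electrons = 49610 / 96500 = 0.5141 mol
Zn²⁺ + 2e⁻ → Zn, so n(Zn) = 0.5141 / 2 = 0.2571 mol
m = 0.2571 × 65.38 = 16.8 g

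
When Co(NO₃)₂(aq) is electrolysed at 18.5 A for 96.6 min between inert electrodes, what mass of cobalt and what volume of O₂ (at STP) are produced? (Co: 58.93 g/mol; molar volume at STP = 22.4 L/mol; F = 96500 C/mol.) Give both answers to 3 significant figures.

Q = 18.5 × 5796 = 1.072×10^5 C; n(e⁻) = 1.072×10^5 / 96500 = 1.111 mol
Cathode: Co²⁺ + 2e⁻ → Co → n(Co) = 1.111/2 = 0.5555 mol → 32.7 g
Anode: 2H₂O → O₂ + 4H⁺ + 4e⁻ → n(O₂) = 1.111/4 = 0.2778 mol → 6.22 L

32.7 g Co; 6.22 L O₂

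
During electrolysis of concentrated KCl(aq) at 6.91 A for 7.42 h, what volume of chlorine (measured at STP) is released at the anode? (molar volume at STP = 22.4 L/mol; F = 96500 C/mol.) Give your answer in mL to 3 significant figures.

21400 mL

Q = It = 6.91 × 26712 = 1.846×10^5 C
n(e⁻) = 1.846×10^5 / 96500 = 1.913 mol
2Cl⁻ → Cl₂ + 2e⁻, so n(Cl₂) = 1.913 / 2 = 0.9565 mol
V = 0.9565 × 22.4 = 21.43 L
= 21400 mL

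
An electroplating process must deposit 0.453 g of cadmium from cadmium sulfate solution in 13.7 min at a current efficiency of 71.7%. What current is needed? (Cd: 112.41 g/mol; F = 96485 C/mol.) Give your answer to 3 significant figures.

1.32 A

n(Cd) = 0.453 / 112.41 = 0.004030 mol
Cd²⁺ + 2e⁻ → Cd, so n(e⁻) = 2 × 0.004030 = 0.008060 mol
Q = 0.008060 × 96485 / 0.717 = 1085 C
I = Q / t = 1085 / 822 s = 1.32 A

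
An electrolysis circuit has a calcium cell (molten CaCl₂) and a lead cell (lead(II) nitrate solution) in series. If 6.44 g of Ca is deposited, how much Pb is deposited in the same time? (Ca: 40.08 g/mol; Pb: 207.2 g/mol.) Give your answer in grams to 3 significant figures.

33.3 g

n(Ca) = 6.44 / 40.08 = 0.1607 mol
Ca²⁺ + 2e⁻ → Ca, so n(e⁻) = 2 × 0.1607 = 0.3214 mol
Same current for the same time ⇒ same n(e⁻) = 0.3214 mol in both cells.
Pb²⁺ + 2e⁻ → Pb, so n(Pb) = 0.3214 / 2 = 0.1607 mol
m(Pb) = 0.1607 × 207.2 = 33.3 g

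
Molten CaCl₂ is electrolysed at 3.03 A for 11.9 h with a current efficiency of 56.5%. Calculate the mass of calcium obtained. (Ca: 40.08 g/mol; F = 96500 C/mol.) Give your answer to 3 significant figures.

15.2 g

Q = 3.03 × 42840 = 1.298×10^5 C
n(e⁻) = 1.298×10^5 / 96500 = 1.345 mol
Ca²⁺ + 2e⁻ → Ca, so theoretical m(Ca) = 0.6725 × 40.08 = 26.95 g
Actual mass = 56.5% × 26.95 = 15.2 g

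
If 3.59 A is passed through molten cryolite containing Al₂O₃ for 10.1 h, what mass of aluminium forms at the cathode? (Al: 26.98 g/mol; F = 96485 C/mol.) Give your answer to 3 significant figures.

Q = 3.59 A × 36360 s = 1.305×10^5 C
Moles of electrons = 1.305×10^5 / 96485 = 1.353 mol
Al³⁺ + 3e⁻ → Al, so n(Al) = 1.353 / 3 = 0.4510 mol
m = 0.4510 × 26.98 = 12.2 g

12.2 g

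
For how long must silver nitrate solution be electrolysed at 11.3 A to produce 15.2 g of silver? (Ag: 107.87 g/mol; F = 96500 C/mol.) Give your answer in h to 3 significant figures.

0.334 h

n(Ag) = 15.2 / 107.87 = 0.1409 mol
Ag⁺ + e⁻ → Ag, so n(e⁻) = 0.1409 mol
Q = 0.1409 × 96500 = 13600 C
t = Q / I = 13600 / 11.3 = 1204 s = 0.334 h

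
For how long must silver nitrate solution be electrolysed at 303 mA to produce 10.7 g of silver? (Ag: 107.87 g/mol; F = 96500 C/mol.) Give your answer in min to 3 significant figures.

527 min

n(Ag) = 10.7 / 107.87 = 0.09919 mol
Ag⁺ + e⁻ → Ag, so n(e⁻) = 0.09919 mol
Q = 0.09919 × 96500 = 9572 C
t = Q / I = 9572 / 0.303 = 31590 s = 527 min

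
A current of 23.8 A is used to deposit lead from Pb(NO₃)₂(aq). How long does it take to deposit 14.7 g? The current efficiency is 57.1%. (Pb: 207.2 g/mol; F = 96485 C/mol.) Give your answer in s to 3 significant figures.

1010 s

n(Pb) = 14.7 / 207.2 = 0.07095 mol
Pb²⁺ + 2e⁻ → Pb, so n(e⁻) = 2 × 0.07095 = 0.1419 mol
Q = 0.1419 × 96485 / 0.571 = 23980 C
t = Q / I = 23980 / 23.8 = 1008 s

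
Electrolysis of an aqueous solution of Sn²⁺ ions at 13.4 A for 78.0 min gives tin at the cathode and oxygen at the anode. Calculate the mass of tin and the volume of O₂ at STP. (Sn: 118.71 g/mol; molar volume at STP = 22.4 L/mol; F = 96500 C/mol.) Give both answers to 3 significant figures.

38.6 g Sn; 3.64 L O₂

Q = 13.4 × 4680 = 62710 C; n(e⁻) = 62710 / 96500 = 0.6498 mol
Cathode: Sn²⁺ + 2e⁻ → Sn → n(Sn) = 0.6498/2 = 0.3249 mol → 38.6 g
Anode: 2H₂O → O₂ + 4H⁺ + 4e⁻ → n(O₂) = 0.6498/4 = 0.1625 mol → 3.64 L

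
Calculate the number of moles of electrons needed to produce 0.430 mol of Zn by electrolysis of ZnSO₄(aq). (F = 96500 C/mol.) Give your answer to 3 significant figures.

0.860 mol

Zn²⁺ + 2e⁻ → Zn, so n(e⁻) = 2 × 0.430 = 0.8600 mol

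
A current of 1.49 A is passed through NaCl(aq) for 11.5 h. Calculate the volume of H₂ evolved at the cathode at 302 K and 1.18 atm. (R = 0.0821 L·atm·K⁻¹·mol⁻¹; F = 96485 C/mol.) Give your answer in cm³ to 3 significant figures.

Q = It = 1.49 × 41400 = 61690 C
n(e⁻) = Q/F = 61690/96485 = 0.6394 mol
2H⁺ + 2e⁻ → H₂, so n(H₂) = 0.6394 / 2 = 0.3197 mol
V = nRT/P = 0.3197 × 0.0821 × 302 / 1.18 = 6.718 L
= 6720 cm³

6720 cm³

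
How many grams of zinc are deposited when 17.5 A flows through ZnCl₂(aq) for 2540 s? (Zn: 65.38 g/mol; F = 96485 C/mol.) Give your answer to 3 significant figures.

Charge passed = 17.5 × 2540 = 44450 C
n(e⁻) = 44450 / 96485 = 0.4607 mol
Zn²⁺ + 2e⁻ → Zn, so n(Zn) = 0.4607 / 2 = 0.2304 mol
m = 0.2304 × 65.38 = 15.1 g

15.1 g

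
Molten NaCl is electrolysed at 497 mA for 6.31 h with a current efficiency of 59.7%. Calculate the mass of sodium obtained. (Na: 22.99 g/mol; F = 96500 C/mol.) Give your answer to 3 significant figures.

1.61 g

Q = 0.497 × 22716 = 11290 C
n(e⁻) = 11290 / 96500 = 0.1170 mol
Na⁺ + e⁻ → Na, so theoretical m(Na) = 0.1170 × 22.99 = 2.690 g
Actual mass = 59.7% × 2.690 = 1.61 g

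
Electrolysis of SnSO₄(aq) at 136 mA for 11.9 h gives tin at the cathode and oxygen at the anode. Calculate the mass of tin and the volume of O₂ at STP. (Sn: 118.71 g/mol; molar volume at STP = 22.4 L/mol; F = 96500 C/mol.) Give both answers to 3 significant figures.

3.58 g Sn; 0.338 L O₂

Q = 0.136 × 42840 = 5826 C; n(e⁻) = 5826 / 96500 = 0.06037 mol
Cathode: Sn²⁺ + 2e⁻ → Sn → n(Sn) = 0.06037/2 = 0.03019 mol → 3.58 g
Anode: 2H₂O → O₂ + 4H⁺ + 4e⁻ → n(O₂) = 0.06037/4 = 0.01509 mol → 0.338 L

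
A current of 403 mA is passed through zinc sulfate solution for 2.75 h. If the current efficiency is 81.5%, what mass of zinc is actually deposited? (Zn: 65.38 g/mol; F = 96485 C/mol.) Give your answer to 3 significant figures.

Q = 0.403 × 9900 = 3990 C
n(e⁻) = 3990 / 96485 = 0.04135 mol
Zn²⁺ + 2e⁻ → Zn, so theoretical m(Zn) = 0.02068 × 65.38 = 1.352 g
Actual mass = 81.5% × 1.352 = 1.10 g

1.10 g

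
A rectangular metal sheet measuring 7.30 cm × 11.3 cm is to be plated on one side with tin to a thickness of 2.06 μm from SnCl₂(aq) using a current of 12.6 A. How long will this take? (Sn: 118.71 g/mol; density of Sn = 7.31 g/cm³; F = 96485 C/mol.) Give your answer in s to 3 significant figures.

16.0 s

Plated area = 7.30 × 11.3 = 82.49 cm²
Volume = 82.49 × 2.06×10⁻⁴ cm = 0.01699 cm³
m(Sn) = 0.01699 × 7.31 = 0.1242 g
n(Sn) = 0.1242 / 118.71 = 0.001046 mol; n(e⁻) = 2 × 0.001046 = 0.002092 mol
Q = 0.002092 × 96485 = 201.8 C
t = 201.8 / 12.6 = 16.02 s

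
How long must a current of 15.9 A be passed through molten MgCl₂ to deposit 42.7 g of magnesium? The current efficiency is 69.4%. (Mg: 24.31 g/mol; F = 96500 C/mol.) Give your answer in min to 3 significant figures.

n(Mg) = 42.7 / 24.31 = 1.756 mol
Mg²⁺ + 2e⁻ → Mg, so n(e⁻) = 2 × 1.756 = 3.512 mol
Q = 3.512 × 96500 / 0.694 = 4.883×10^5 C
t = Q / I = 4.883×10^5 / 15.9 = 30710 s = 512 min

512 min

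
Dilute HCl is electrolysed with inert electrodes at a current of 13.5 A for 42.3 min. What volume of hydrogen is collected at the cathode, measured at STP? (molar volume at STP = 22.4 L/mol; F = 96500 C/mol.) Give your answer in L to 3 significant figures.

Q = 13.5 A × 2538 s = 34260 C
n(e⁻) = Q/F = 34260/96500 = 0.3550 mol
2H⁺ + 2e⁻ → H₂, so n(H₂) = 0.3550 / 2 = 0.1775 mol
V = 0.1775 × 22.4 = 3.976 L

3.98 L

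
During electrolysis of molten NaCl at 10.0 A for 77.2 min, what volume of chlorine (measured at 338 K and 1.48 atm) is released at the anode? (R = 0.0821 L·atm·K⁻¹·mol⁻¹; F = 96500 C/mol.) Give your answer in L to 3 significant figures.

Charge passed = 10.0 × 4632 = 46320 C
n(e⁻) = 46320 / 96500 = 0.4800 mol
2Cl⁻ → Cl₂ + 2e⁻, so n(Cl₂) = 0.4800 / 2 = 0.2400 mol
V = nRT/P = 0.2400 × 0.0821 × 338 / 1.48 = 4.500 L

4.50 L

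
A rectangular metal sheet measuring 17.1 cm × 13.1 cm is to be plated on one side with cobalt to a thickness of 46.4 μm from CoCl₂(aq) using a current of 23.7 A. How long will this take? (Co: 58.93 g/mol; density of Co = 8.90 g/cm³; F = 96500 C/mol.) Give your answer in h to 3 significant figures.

0.355 h

Plated area = 17.1 × 13.1 = 224.0 cm²
Volume = 224.0 × 46.4×10⁻⁴ cm = 1.039 cm³
m(Co) = 1.039 × 8.90 = 9.247 g
n(Co) = 9.247 / 58.93 = 0.1569 mol; n(e⁻) = 2 × 0.1569 = 0.3138 mol
Q = 0.3138 × 96500 = 30280 C
t = 30280 / 23.7 = 1278 s = 0.355 h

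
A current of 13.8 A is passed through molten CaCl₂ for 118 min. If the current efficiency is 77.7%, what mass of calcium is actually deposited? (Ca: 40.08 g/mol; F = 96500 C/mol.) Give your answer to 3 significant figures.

Q = 13.8 × 7080 = 97700 C
n(e⁻) = 97700 / 96500 = 1.012 mol
Ca²⁺ + 2e⁻ → Ca, so theoretical m(Ca) = 0.5060 × 40.08 = 20.28 g
Actual mass = 77.7% × 20.28 = 15.8 g

15.8 g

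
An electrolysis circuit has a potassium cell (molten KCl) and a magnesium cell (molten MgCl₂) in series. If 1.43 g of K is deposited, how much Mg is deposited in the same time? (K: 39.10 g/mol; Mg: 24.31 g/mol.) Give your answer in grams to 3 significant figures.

n(K) = 1.43 / 39.10 = 0.03657 mol
K⁺ + e⁻ → K, so n(e⁻) = 0.03657 mol
In series, the same 0.03657 mol of electrons flows through the second cell.
Mg²⁺ + 2e⁻ → Mg, so n(Mg) = 0.03657 / 2 = 0.01829 mol
m(Mg) = 0.01829 × 24.31 = 0.445 g

0.445 g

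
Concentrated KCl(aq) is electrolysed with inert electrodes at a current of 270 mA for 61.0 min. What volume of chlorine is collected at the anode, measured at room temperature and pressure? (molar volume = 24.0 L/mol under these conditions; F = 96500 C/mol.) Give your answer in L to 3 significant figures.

Q = It = 0.270 × 3660 = 988.2 C
Moles of electrons = 988.2 / 96500 = 0.01024 mol
2Cl⁻ → Cl₂ + 2e⁻, so n(Cl₂) = 0.01024 / 2 = 0.005120 mol
V = 0.005120 × 24.0 = 0.1229 L

0.123 L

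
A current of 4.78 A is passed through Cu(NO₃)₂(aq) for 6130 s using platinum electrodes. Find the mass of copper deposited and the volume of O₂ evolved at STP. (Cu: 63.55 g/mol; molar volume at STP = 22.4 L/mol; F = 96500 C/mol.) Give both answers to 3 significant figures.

Q = 4.78 × 6130 = 29300 C; n(e⁻) = 29300 / 96500 = 0.3036 mol
Cathode: Cu²⁺ + 2e⁻ → Cu → n(Cu) = 0.3036/2 = 0.1518 mol → 9.65 g
Anode: 2H₂O → O₂ + 4H⁺ + 4e⁻ → n(O₂) = 0.3036/4 = 0.07590 mol → 1.70 L

9.65 g Cu; 1.70 L O₂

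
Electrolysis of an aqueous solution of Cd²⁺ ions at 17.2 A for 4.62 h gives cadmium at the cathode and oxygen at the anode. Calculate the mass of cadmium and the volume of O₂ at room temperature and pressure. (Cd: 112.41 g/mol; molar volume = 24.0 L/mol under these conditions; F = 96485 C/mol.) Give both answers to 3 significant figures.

Q = 17.2 × 16632 = 2.861×10^5 C; n(e⁻) = 2.861×10^5 / 96485 = 2.965 mol
Cathode: Cd²⁺ + 2e⁻ → Cd → n(Cd) = 2.965/2 = 1.483 mol → 167 g
Anode: 2H₂O → O₂ + 4H⁺ + 4e⁻ → n(O₂) = 2.965/4 = 0.7413 mol → 17.8 L

167 g Cd; 17.8 L O₂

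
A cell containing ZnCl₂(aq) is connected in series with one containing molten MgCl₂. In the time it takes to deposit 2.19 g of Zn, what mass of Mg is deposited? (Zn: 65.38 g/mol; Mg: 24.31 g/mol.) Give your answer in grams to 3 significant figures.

n(Zn) = 2.19 / 65.38 = 0.03350 mol
Zn²⁺ + 2e⁻ → Zn, so n(e⁻) = 2 × 0.03350 = 0.06700 mol
Since the cells are in series, n(e⁻) in the Mg cell is also 0.06700 mol.
Mg²⁺ + 2e⁻ → Mg, so n(Mg) = 0.06700 / 2 = 0.03350 mol
m(Mg) = 0.03350 × 24.31 = 0.814 g

0.814 g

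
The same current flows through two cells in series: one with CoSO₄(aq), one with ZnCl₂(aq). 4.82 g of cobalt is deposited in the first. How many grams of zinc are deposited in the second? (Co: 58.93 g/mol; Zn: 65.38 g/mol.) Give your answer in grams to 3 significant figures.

5.35 g

n(Co) = 4.82 / 58.93 = 0.08179 mol
Co²⁺ + 2e⁻ → Co, so n(e⁻) = 2 × 0.08179 = 0.1636 mol
Since the cells are in series, n(e⁻) in the Zn cell is also 0.1636 mol.
Zn²⁺ + 2e⁻ → Zn, so n(Zn) = 0.1636 / 2 = 0.08180 mol
m(Zn) = 0.08180 × 65.38 = 5.35 g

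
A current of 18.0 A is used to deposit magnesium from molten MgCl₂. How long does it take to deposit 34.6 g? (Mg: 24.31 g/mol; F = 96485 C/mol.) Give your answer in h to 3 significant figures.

4.24 h

n(Mg) = 34.6 / 24.31 = 1.423 mol
Mg²⁺ + 2e⁻ → Mg, so n(e⁻) = 2 × 1.423 = 2.846 mol
Q = 2.846 × 96485 = 2.746×10^5 C
t = Q / I = 2.746×10^5 / 18.0 = 15260 s = 4.24 h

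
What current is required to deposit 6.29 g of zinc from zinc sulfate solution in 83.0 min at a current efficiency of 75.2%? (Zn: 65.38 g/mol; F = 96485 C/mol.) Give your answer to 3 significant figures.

4.96 A

n(Zn) = 6.29 / 65.38 = 0.09621 mol
Zn²⁺ + 2e⁻ → Zn, so n(e⁻) = 2 × 0.09621 = 0.1924 mol
Q = 0.1924 × 96485 / 0.752 = 24690 C
I = Q / t = 24690 / 4980 s = 4.96 A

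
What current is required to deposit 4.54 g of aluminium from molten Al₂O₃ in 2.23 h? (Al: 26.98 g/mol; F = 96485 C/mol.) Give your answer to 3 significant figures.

6.07 A

n(Al) = 4.54 / 26.98 = 0.1683 mol
Al³⁺ + 3e⁻ → Al, so n(e⁻) = 3 × 0.1683 = 0.5049 mol
Q = 0.5049 × 96485 = 48720 C
I = Q / t = 48720 / 8028 s = 6.07 A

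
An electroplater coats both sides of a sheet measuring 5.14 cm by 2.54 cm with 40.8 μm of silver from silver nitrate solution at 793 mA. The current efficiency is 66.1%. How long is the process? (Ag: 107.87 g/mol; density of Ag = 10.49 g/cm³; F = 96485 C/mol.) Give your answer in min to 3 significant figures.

31.8 min

Plated area = 2 × 5.14 × 2.54 = 26.11 cm²
Volume = 26.11 × 40.8×10⁻⁴ cm = 0.1065 cm³
m(Ag) = 0.1065 × 10.49 = 1.117 g
n(Ag) = 1.117 / 107.87 = 0.01036 mol; n(e⁻) = 0.01036 mol
Q = 0.01036 × 96485 / 0.661 = 1512 C
t = 1512 / 0.793 = 1907 s = 31.8 min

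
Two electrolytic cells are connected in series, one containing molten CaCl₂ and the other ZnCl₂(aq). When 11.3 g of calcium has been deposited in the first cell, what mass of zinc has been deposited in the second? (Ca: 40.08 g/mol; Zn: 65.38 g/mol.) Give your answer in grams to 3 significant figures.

n(Ca) = 11.3 / 40.08 = 0.2819 mol
Ca²⁺ + 2e⁻ → Ca, so n(e⁻) = 2 × 0.2819 = 0.5638 mol
The cells are in series, so the same charge (and hence the same n(e⁻) = 0.5638 mol) passes through both.
Zn²⁺ + 2e⁻ → Zn, so n(Zn) = 0.5638 / 2 = 0.2819 mol
m(Zn) = 0.2819 × 65.38 = 18.4 g

18.4 g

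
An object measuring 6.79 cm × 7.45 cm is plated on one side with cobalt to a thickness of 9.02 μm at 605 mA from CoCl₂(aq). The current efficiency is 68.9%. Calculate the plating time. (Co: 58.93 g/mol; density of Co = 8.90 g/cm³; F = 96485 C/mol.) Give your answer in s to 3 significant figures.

3190 s

Plated area = 6.79 × 7.45 = 50.59 cm²
Volume = 50.59 × 9.02×10⁻⁴ cm = 0.04563 cm³
m(Co) = 0.04563 × 8.90 = 0.4061 g
n(Co) = 0.4061 / 58.93 = 0.006891 mol; n(e⁻) = 2 × 0.006891 = 0.01378 mol
Q = 0.01378 × 96485 / 0.689 = 1930 C
t = 1930 / 0.605 = 3190 s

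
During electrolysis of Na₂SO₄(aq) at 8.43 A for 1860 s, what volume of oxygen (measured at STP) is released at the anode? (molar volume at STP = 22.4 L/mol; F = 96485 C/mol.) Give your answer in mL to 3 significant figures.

Q = 8.43 A × 1860 s = 15680 C
n(e⁻) = Q/F = 15680/96485 = 0.1625 mol
2H₂O → O₂ + 4H⁺ + 4e⁻, so n(O₂) = 0.1625 / 4 = 0.04063 mol
V = 0.04063 × 22.4 = 0.9101 L
= 910 mL

910 mL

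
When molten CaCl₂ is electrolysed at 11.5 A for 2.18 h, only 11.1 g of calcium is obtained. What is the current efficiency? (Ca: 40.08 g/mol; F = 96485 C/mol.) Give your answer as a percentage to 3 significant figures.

Q = 11.5 × 7848 = 90250 C
n(e⁻) = 90250 / 96485 = 0.9354 mol
Ca²⁺ + 2e⁻ → Ca, so theoretical n(Ca) = 0.4677 mol → 18.75 g
Efficiency = 11.1 / 18.75 = 0.5920 = 59.2%

59.2%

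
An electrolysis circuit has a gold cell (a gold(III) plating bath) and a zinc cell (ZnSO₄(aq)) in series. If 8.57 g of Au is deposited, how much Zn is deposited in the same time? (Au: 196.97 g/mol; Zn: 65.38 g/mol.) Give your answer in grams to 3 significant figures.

n(Au) = 8.57 / 196.97 = 0.04351 mol
Au³⁺ + 3e⁻ → Au, so n(e⁻) = 3 × 0.04351 = 0.1305 mol
In series, the same 0.1305 mol of electrons flows through the second cell.
Zn²⁺ + 2e⁻ → Zn, so n(Zn) = 0.1305 / 2 = 0.06525 mol
m(Zn) = 0.06525 × 65.38 = 4.27 g

4.27 g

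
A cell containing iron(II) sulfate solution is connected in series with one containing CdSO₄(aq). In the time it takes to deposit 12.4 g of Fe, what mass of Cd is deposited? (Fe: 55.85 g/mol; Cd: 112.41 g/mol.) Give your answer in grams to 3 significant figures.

25.0 g

n(Fe) = 12.4 / 55.85 = 0.2220 mol
Fe²⁺ + 2e⁻ → Fe, so n(e⁻) = 2 × 0.2220 = 0.4440 mol
The cells are in series, so the same charge (and hence the same n(e⁻) = 0.4440 mol) passes through both.
Cd²⁺ + 2e⁻ → Cd, so n(Cd) = 0.4440 / 2 = 0.2220 mol
m(Cd) = 0.2220 × 112.41 = 25.0 g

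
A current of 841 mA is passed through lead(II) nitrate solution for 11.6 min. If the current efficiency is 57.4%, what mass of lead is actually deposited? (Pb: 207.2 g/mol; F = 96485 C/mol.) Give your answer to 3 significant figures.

0.361 g

Q = 0.841 × 696 = 585.3 C
n(e⁻) = 585.3 / 96485 = 0.006066 mol
Pb²⁺ + 2e⁻ → Pb, so theoretical m(Pb) = 0.003033 × 207.2 = 0.6284 g
Actual mass = 57.4% × 0.6284 = 0.361 g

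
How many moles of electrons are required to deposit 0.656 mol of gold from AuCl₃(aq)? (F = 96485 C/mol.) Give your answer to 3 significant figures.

Au³⁺ + 3e⁻ → Au, so n(e⁻) = 3 × 0.656 = 1.968 mol

1.97 mol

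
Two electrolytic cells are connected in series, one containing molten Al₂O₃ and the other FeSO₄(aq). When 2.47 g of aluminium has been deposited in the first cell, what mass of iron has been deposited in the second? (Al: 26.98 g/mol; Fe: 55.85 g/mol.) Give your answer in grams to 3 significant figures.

7.67 g

n(Al) = 2.47 / 26.98 = 0.09155 mol
Al³⁺ + 3e⁻ → Al, so n(e⁻) = 3 × 0.09155 = 0.2747 mol
The cells are in series, so the same charge (and hence the same n(e⁻) = 0.2747 mol) passes through both.
Fe²⁺ + 2e⁻ → Fe, so n(Fe) = 0.2747 / 2 = 0.1374 mol
m(Fe) = 0.1374 × 55.85 = 7.67 g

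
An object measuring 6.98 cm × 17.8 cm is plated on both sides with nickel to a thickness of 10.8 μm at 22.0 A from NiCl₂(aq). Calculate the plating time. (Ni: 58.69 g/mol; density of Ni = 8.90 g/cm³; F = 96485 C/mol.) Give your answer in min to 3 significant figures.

5.95 min

Plated area = 2 × 6.98 × 17.8 = 248.5 cm²
Volume = 248.5 × 10.8×10⁻⁴ cm = 0.2684 cm³
m(Ni) = 0.2684 × 8.90 = 2.389 g
n(Ni) = 2.389 / 58.69 = 0.04071 mol; n(e⁻) = 2 × 0.04071 = 0.08142 mol
Q = 0.08142 × 96485 = 7856 C
t = 7856 / 22.0 = 357.1 s = 5.95 min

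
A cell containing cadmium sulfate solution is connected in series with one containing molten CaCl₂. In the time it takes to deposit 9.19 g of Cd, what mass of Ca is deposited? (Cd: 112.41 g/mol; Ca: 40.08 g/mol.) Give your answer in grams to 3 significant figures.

3.28 g

n(Cd) = 9.19 / 112.41 = 0.08175 mol
Cd²⁺ + 2e⁻ → Cd, so n(e⁻) = 2 × 0.08175 = 0.1635 mol
In series, the same 0.1635 mol of electrons flows through the second cell.
Ca²⁺ + 2e⁻ → Ca, so n(Ca) = 0.1635 / 2 = 0.08175 mol
m(Ca) = 0.08175 × 40.08 = 3.28 g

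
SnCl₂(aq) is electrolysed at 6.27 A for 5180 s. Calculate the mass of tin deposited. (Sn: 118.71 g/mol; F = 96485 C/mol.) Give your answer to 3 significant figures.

20.0 g

Q = It = 6.27 × 5180 = 32480 C
n(e⁻) = 32480 / 96485 = 0.3366 mol
Sn²⁺ + 2e⁻ → Sn, so n(Sn) = 0.3366 / 2 = 0.1683 mol
m = 0.1683 × 118.71 = 20.0 g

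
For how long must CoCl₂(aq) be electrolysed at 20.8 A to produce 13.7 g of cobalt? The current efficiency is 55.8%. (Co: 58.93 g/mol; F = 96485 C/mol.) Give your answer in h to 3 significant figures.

1.07 h

n(Co) = 13.7 / 58.93 = 0.2325 mol
Co²⁺ + 2e⁻ → Co, so n(e⁻) = 2 × 0.2325 = 0.4650 mol
Q = 0.4650 × 96485 / 0.558 = 80400 C
t = Q / I = 80400 / 20.8 = 3865 s = 1.07 h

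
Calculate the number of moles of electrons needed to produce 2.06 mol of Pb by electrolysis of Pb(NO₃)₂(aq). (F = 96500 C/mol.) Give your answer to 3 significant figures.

4.12 mol

Pb²⁺ + 2e⁻ → Pb, so n(e⁻) = 2 × 2.06 = 4.120 mol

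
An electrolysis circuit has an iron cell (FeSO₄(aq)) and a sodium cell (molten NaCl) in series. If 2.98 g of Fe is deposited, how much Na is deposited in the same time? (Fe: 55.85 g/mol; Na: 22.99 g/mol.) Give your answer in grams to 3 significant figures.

2.45 g

n(Fe) = 2.98 / 55.85 = 0.05336 mol
Fe²⁺ + 2e⁻ → Fe, so n(e⁻) = 2 × 0.05336 = 0.1067 mol
In series, the same 0.1067 mol of electrons flows through the second cell.
Na⁺ + e⁻ → Na, so n(Na) = 0.1067 mol
m(Na) = 0.1067 × 22.99 = 2.45 g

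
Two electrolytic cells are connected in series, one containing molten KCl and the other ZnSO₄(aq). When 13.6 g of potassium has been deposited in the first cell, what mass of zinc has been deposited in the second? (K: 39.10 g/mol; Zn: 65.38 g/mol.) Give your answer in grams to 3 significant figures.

n(K) = 13.6 / 39.10 = 0.3478 mol
K⁺ + e⁻ → K, so n(e⁻) = 0.3478 mol
The cells are in series, so the same charge (and hence the same n(e⁻) = 0.3478 mol) passes through both.
Zn²⁺ + 2e⁻ → Zn, so n(Zn) = 0.3478 / 2 = 0.1739 mol
m(Zn) = 0.1739 × 65.38 = 11.4 g

11.4 g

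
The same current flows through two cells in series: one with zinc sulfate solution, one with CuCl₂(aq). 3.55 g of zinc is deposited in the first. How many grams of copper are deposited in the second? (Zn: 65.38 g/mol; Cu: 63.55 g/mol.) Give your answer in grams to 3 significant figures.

n(Zn) = 3.55 / 65.38 = 0.05430 mol
Zn²⁺ + 2e⁻ → Zn, so n(e⁻) = 2 × 0.05430 = 0.1086 mol
The cells are in series, so the same charge (and hence the same n(e⁻) = 0.1086 mol) passes through both.
Cu²⁺ + 2e⁻ → Cu, so n(Cu) = 0.1086 / 2 = 0.05430 mol
m(Cu) = 0.05430 × 63.55 = 3.45 g

3.45 g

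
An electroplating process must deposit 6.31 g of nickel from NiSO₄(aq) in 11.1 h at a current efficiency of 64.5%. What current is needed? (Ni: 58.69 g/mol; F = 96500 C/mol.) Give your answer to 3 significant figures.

n(Ni) = 6.31 / 58.69 = 0.1075 mol
Ni²⁺ + 2e⁻ → Ni, so n(e⁻) = 2 × 0.1075 = 0.2150 mol
Q = 0.2150 × 96500 / 0.645 = 32170 C
I = Q / t = 32170 / 39960 s = 0.805 A

0.805 A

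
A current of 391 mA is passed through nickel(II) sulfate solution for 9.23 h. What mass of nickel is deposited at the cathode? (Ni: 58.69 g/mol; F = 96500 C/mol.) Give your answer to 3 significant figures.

3.95 g

Q = It = 0.391 × 33228 = 12990 C
Moles of electrons = 12990 / 96500 = 0.1346 mol
Ni²⁺ + 2e⁻ → Ni, so n(Ni) = 0.1346 / 2 = 0.06730 mol
m = 0.06730 × 58.69 = 3.95 g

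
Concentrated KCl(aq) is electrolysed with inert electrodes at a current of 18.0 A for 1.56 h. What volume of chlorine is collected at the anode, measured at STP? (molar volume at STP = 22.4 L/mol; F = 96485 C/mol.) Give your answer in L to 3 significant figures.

11.7 L

Q = It = 18.0 × 5616 = 1.011×10^5 C
Moles of electrons = 1.011×10^5 / 96485 = 1.048 mol
2Cl⁻ → Cl₂ + 2e⁻, so n(Cl₂) = 1.048 / 2 = 0.5240 mol
V = 0.5240 × 22.4 = 11.74 L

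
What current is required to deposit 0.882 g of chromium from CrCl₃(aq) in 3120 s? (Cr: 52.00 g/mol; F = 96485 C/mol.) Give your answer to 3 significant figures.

n(Cr) = 0.882 / 52.00 = 0.01696 mol
Cr³⁺ + 3e⁻ → Cr, so n(e⁻) = 3 × 0.01696 = 0.05088 mol
Q = 0.05088 × 96485 = 4909 C
I = Q / t = 4909 / 3120 s = 1.57 A

1.57 A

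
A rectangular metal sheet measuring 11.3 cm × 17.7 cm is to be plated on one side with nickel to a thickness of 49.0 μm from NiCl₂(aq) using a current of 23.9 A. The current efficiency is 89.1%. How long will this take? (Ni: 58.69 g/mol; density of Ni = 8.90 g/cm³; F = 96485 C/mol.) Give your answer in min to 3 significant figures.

Plated area = 11.3 × 17.7 = 200.0 cm²
Volume = 200.0 × 49.0×10⁻⁴ cm = 0.9800 cm³
m(Ni) = 0.9800 × 8.90 = 8.722 g
n(Ni) = 8.722 / 58.69 = 0.1486 mol; n(e⁻) = 2 × 0.1486 = 0.2972 mol
Q = 0.2972 × 96485 / 0.891 = 32180 C
t = 32180 / 23.9 = 1346 s = 22.4 min

22.4 min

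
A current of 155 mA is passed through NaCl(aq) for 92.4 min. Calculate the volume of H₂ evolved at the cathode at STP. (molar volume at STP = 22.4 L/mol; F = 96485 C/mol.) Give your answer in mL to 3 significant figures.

Q = It = 0.155 × 5544 = 859.3 C
n(e⁻) = Q/F = 859.3/96485 = 0.008906 mol
2H⁺ + 2e⁻ → H₂, so n(H₂) = 0.008906 / 2 = 0.004453 mol
V = 0.004453 × 22.4 = 0.09975 L
= 99.8 mL

99.8 mL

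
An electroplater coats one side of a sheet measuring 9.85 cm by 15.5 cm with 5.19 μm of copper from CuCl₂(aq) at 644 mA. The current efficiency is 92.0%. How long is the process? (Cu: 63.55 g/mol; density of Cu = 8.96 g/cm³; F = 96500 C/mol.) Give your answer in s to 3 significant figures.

3640 s

Plated area = 9.85 × 15.5 = 152.7 cm²
Volume = 152.7 × 5.19×10⁻⁴ cm = 0.07925 cm³
m(Cu) = 0.07925 × 8.96 = 0.7101 g
n(Cu) = 0.7101 / 63.55 = 0.01117 mol; n(e⁻) = 2 × 0.01117 = 0.02234 mol
Q = 0.02234 × 96500 / 0.920 = 2343 C
t = 2343 / 0.644 = 3638 s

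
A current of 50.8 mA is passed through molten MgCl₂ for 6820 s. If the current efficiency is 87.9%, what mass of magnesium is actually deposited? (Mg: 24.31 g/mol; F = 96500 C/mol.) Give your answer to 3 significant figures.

0.0384 g

Q = 0.0508 × 6820 = 346.5 C
n(e⁻) = 346.5 / 96500 = 0.003591 mol
Mg²⁺ + 2e⁻ → Mg, so theoretical m(Mg) = 0.001796 × 24.31 = 0.04366 g
Actual mass = 87.9% × 0.04366 = 0.0384 g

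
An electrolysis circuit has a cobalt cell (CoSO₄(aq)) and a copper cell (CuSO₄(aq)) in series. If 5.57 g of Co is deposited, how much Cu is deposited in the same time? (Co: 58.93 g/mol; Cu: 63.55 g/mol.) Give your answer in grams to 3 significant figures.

6.01 g

n(Co) = 5.57 / 58.93 = 0.09452 mol
Co²⁺ + 2e⁻ → Co, so n(e⁻) = 2 × 0.09452 = 0.1890 mol
Same current for the same time ⇒ same n(e⁻) = 0.1890 mol in both cells.
Cu²⁺ + 2e⁻ → Cu, so n(Cu) = 0.1890 / 2 = 0.09450 mol
m(Cu) = 0.09450 × 63.55 = 6.01 g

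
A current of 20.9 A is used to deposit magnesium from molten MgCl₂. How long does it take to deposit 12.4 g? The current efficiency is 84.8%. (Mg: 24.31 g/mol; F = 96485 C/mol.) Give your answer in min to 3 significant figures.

92.6 min

n(Mg) = 12.4 / 24.31 = 0.5101 mol
Mg²⁺ + 2e⁻ → Mg, so n(e⁻) = 2 × 0.5101 = 1.020 mol
Q = 1.020 × 96485 / 0.848 = 1.161×10^5 C
t = Q / I = 1.161×10^5 / 20.9 = 5555 s = 92.6 min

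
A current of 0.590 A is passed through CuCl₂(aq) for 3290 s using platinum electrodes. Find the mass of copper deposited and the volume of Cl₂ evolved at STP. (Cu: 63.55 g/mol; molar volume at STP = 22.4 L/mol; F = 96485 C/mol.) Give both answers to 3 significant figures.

0.639 g Cu; 0.225 L Cl₂

Q = 0.590 × 3290 = 1941 C; n(e⁻) = 1941 / 96485 = 0.02012 mol
Cathode: Cu²⁺ + 2e⁻ → Cu → n(Cu) = 0.02012/2 = 0.01006 mol → 0.639 g
Anode: 2Cl⁻ → Cl₂ + 2e⁻ → n(Cl₂) = 0.02012/2 = 0.01006 mol → 0.225 L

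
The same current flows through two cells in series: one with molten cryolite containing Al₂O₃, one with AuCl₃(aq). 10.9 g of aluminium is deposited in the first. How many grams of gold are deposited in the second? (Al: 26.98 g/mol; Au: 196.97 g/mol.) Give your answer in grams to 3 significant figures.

79.6 g

n(Al) = 10.9 / 26.98 = 0.4040 mol
Al³⁺ + 3e⁻ → Al, so n(e⁻) = 3 × 0.4040 = 1.212 mol
In series, the same 1.212 mol of electrons flows through the second cell.
Au³⁺ + 3e⁻ → Au, so n(Au) = 1.212 / 3 = 0.4040 mol
m(Au) = 0.4040 × 196.97 = 79.6 g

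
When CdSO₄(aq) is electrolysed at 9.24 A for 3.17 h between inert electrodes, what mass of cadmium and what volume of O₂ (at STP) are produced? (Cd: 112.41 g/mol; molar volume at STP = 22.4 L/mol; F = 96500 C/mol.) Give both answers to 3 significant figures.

61.4 g Cd; 6.12 L O₂

Q = 9.24 × 11412 = 1.054×10^5 C; n(e⁻) = 1.054×10^5 / 96500 = 1.092 mol
Cathode: Cd²⁺ + 2e⁻ → Cd → n(Cd) = 1.092/2 = 0.5460 mol → 61.4 g
Anode: 2H₂O → O₂ + 4H⁺ + 4e⁻ → n(O₂) = 1.092/4 = 0.2730 mol → 6.12 L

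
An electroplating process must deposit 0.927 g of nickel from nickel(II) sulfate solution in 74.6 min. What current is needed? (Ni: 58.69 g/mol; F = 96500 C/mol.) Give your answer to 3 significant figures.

n(Ni) = 0.927 / 58.69 = 0.01579 mol
Ni²⁺ + 2e⁻ → Ni, so n(e⁻) = 2 × 0.01579 = 0.03158 mol
Q = 0.03158 × 96500 = 3047 C
I = Q / t = 3047 / 4476 s = 0.681 A

0.681 A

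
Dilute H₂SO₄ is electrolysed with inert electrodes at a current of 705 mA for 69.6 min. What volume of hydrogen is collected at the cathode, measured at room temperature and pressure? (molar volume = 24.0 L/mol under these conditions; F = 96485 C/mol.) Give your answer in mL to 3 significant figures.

366 mL

Q = 0.705 A × 4176 s = 2944 C
Moles of electrons = 2944 / 96485 = 0.03051 mol
2H⁺ + 2e⁻ → H₂, so n(H₂) = 0.03051 / 2 = 0.01526 mol
V = 0.01526 × 24.0 = 0.3662 L
= 366 mL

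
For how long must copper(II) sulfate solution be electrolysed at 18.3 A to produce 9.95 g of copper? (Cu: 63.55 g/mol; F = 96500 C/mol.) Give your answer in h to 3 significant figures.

0.459 h

n(Cu) = 9.95 / 63.55 = 0.1566 mol
Cu²⁺ + 2e⁻ → Cu, so n(e⁻) = 2 × 0.1566 = 0.3132 mol
Q = 0.3132 × 96500 = 30220 C
t = Q / I = 30220 / 18.3 = 1651 s = 0.459 h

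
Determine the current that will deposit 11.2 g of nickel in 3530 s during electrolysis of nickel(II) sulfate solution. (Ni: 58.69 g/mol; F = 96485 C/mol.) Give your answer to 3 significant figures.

n(Ni) = 11.2 / 58.69 = 0.1908 mol
Ni²⁺ + 2e⁻ → Ni, so n(e⁻) = 2 × 0.1908 = 0.3816 mol
Q = 0.3816 × 96485 = 36820 C
I = Q / t = 36820 / 3530 s = 10.4 A

10.4 A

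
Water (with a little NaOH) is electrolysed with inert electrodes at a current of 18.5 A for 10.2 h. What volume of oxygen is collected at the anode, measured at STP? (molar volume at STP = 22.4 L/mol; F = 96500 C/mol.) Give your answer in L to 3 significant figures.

Charge passed = 18.5 × 36720 = 6.793×10^5 C
n(e⁻) = 6.793×10^5 / 96500 = 7.039 mol
2H₂O → O₂ + 4H⁺ + 4e⁻, so n(O₂) = 7.039 / 4 = 1.760 mol
V = 1.760 × 22.4 = 39.42 L

39.4 L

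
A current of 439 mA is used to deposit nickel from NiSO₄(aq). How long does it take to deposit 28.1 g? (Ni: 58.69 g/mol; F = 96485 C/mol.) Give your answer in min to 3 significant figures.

3510 min

n(Ni) = 28.1 / 58.69 = 0.4788 mol
Ni²⁺ + 2e⁻ → Ni, so n(e⁻) = 2 × 0.4788 = 0.9576 mol
Q = 0.9576 × 96485 = 92390 C
t = Q / I = 92390 / 0.439 = 2.105×10^5 s = 3510 min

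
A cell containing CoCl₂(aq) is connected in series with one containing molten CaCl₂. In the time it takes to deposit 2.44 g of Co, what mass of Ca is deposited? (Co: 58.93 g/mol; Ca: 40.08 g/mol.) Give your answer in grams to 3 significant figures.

1.66 g

n(Co) = 2.44 / 58.93 = 0.04141 mol
Co²⁺ + 2e⁻ → Co, so n(e⁻) = 2 × 0.04141 = 0.08282 mol
In series, the same 0.08282 mol of electrons flows through the second cell.
Ca²⁺ + 2e⁻ → Ca, so n(Ca) = 0.08282 / 2 = 0.04141 mol
m(Ca) = 0.04141 × 40.08 = 1.66 g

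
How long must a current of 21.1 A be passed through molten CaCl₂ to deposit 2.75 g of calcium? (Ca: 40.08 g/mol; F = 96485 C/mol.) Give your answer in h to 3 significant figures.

0.174 h

n(Ca) = 2.75 / 40.08 = 0.06861 mol
Ca²⁺ + 2e⁻ → Ca, so n(e⁻) = 2 × 0.06861 = 0.1372 mol
Q = 0.1372 × 96485 = 13240 C
t = Q / I = 13240 / 21.1 = 627.5 s = 0.174 h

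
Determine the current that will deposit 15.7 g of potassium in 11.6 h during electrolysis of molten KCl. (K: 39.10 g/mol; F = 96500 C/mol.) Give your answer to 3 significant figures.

0.928 A

n(K) = 15.7 / 39.10 = 0.4015 mol
K⁺ + e⁻ → K, so n(e⁻) = 0.4015 mol
Q = 0.4015 × 96500 = 38740 C
I = Q / t = 38740 / 41760 s = 0.928 A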